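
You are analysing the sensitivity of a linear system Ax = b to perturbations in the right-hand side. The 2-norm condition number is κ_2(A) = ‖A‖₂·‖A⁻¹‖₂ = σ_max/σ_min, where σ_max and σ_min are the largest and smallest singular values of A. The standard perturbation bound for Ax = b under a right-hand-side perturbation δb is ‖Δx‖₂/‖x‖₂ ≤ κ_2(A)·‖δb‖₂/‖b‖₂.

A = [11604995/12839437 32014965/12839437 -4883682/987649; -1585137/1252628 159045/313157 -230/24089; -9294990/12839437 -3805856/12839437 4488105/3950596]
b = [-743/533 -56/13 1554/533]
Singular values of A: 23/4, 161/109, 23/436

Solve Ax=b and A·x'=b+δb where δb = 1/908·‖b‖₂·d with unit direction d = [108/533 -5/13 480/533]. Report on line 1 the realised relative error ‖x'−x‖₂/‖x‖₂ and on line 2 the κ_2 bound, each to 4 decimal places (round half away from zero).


from the listed singular values, σ₁ = 23/4, σ_n = 23/436
κ_2(A) = (23/4) / (23/436) = 109.0000
κ_2(A)·‖δb‖/‖b‖ = 0.1200
solve Ax = b  →  x = [27.5447 60.8265 35.9898]
‖b‖₂ = 5.3852 and ‖x‖₂ = 75.8541
with δb = [0.0012 -0.0023 0.0053], A·Δx = δb → ‖Δx‖ = 0.1124
realised ‖Δx‖/‖x‖ = 0.0015
so the bound overstates the realised error by a factor of ≈ 80.9931 (computed from the unrounded values)

0.0015
0.1200


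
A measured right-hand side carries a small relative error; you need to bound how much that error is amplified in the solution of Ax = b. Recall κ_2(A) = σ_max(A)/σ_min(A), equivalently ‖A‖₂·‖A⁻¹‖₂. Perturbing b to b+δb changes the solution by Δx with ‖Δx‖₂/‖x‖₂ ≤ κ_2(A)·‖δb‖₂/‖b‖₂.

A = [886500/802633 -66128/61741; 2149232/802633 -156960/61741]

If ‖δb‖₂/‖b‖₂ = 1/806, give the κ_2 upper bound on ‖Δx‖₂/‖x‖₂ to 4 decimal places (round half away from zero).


form AᵀA = [31982724496/3811951081 -30458917440/3811951081; -30458917440/3811951081 29009353984/3811951081] with trace 72523280/4532641 and determinant 16384/4532641
λ_max, λ_min = (72523280/4532641 ± √5259329090797824/20544834434881)/2 = 16, 1024/4532641
κ = σ_max/σ_min = 4/(32/2129) = 266.1250
worst-case relative error ≤ 266.1250 × 1/806 = 0.3302

0.3302


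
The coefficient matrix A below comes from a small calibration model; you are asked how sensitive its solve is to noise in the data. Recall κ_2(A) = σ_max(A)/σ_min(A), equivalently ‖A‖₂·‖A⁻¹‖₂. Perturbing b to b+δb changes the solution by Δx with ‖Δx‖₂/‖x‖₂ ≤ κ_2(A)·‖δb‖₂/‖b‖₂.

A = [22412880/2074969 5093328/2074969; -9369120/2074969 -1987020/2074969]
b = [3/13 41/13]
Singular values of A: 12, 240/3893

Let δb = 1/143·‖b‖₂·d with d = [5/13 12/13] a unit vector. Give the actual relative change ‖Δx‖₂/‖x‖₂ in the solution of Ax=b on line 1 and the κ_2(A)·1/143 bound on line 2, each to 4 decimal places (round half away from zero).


0.0074
1.3612

from the listed singular values, σ₁ = 12, σ_n = 240/3893
condition number: 12 ÷ (240/3893) = 194.6500
perturbation bound = 194.6500·1/143 = 1.3612
solve Ax = b  →  x = [-10.7633 47.4573]
2-norm of b is 3.1623; of x, 48.6626
with δb = [0.0085 0.0204], A·Δx = δb → ‖Δx‖ = 0.3587
dividing the unrounded norms, ‖Δx‖/‖x‖ = 0.0074
realised/bound (from unrounded values) ≈ 0.0054


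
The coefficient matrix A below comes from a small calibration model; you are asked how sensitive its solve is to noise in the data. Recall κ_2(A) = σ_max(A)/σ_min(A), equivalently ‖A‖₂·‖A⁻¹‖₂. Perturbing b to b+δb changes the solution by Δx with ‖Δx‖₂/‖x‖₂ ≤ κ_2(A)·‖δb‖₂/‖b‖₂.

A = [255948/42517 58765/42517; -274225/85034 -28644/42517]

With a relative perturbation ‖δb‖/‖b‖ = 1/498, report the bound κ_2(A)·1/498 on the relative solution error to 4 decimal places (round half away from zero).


form AᵀA = [28461209/610244 1600830/152561; 1600830/152561 360689/152561] with trace 729365/14884 and determinant 2401/14884
λ_max, λ_min = (729365/14884 ± √531830357289/221533456)/2 = 49, 49/14884
κ_2(A) = √(λ_max/λ_min) = √(49 / (49/14884)) = 122.0000
perturbation bound = 122.0000·1/498 = 0.2450

0.2450


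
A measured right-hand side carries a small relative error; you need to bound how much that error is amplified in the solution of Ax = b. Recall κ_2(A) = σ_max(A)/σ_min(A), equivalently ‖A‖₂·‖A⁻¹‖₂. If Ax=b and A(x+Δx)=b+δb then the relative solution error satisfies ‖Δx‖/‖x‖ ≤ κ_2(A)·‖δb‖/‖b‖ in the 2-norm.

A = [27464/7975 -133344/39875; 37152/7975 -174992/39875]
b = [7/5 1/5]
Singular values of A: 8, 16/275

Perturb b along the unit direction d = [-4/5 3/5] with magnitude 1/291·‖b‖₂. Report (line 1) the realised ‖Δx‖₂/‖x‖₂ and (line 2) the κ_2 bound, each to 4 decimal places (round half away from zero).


largest singular value 8, smallest 16/275
κ = σ_max/σ_min = 8/(16/275) = 137.5000
κ_2(A)·‖δb‖/‖b‖ = 0.4725
solve Ax = b  →  x = [-11.7629 -12.5323]
‖b‖₂ = 1.4142 and ‖x‖₂ = 17.1880
re-solving with b+δb shifts x by Δx of norm 0.0835
realised ‖Δx‖/‖x‖ = 0.0049
realised/bound (from unrounded values) ≈ 0.0103

0.0049
0.4725


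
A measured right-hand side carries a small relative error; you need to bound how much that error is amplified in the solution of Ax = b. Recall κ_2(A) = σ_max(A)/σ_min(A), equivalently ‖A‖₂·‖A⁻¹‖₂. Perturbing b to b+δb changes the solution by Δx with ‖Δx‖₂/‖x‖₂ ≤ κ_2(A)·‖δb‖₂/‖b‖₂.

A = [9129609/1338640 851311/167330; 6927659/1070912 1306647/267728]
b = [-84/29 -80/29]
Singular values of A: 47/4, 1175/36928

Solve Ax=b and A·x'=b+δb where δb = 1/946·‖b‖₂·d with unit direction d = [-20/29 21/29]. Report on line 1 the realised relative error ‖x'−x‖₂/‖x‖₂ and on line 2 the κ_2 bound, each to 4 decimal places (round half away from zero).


0.3904
0.3904

largest singular value 47/4, smallest 1175/36928
condition number: (47/4) ÷ (1175/36928) = 369.2800
κ_2(A)·‖δb‖/‖b‖ = 0.3904
solve Ax = b  →  x = [-0.2723 -0.2043]
‖b‖ = 4.0000, ‖x‖ = 0.3404
re-solving with b+δb shifts x by Δx of norm 0.1329
relative error = 0.3904
realised/bound = 1 exactly: the bound is attained for this b and d


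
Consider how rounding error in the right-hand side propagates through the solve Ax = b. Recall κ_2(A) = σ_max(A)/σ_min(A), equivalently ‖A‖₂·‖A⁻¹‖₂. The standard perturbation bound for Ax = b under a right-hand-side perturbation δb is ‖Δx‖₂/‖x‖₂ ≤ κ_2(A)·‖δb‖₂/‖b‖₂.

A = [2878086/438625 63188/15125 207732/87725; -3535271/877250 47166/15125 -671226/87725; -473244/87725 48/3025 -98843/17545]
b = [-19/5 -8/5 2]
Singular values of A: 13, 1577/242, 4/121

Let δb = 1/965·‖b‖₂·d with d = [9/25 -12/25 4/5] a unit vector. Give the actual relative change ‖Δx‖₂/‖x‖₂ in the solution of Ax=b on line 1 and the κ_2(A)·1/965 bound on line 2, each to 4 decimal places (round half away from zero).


σ_max = 13, σ_min = 4/121
κ = σ_max/σ_min = 13/(4/121) = 393.2500
κ_2(A)·‖δb‖/‖b‖ = 0.4075
solve Ax = b  →  x = [-17.8969 17.6589 16.8322]
‖b‖ = 4.5826, ‖x‖ = 30.2566
with δb = [0.0017 -0.0023 0.0038], A·Δx = δb → ‖Δx‖ = 0.1437
relative error = 0.0047
so the bound overstates the realised error by a factor of ≈ 85.8330 (computed from the unrounded values)

0.0047
0.4075


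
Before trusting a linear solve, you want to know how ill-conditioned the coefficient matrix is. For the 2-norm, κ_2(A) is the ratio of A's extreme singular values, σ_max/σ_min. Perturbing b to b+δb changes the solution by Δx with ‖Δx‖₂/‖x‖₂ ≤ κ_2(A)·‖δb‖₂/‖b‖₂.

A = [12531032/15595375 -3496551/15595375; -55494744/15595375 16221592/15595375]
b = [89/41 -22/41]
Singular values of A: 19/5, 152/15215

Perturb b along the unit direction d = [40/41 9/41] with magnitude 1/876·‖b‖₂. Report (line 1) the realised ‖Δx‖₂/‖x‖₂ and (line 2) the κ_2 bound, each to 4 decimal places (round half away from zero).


0.0013
0.4342

from the listed singular values, σ₁ = 19/5, σ_n = 152/15215
κ = σ_max/σ_min = (19/5)/(152/15215) = 380.3750
bound on ‖Δx‖/‖x‖: κ·ε = 380.3750·1/876 = 0.4342
solve Ax = b  →  x = [56.3079 192.1158]
‖b‖₂ = 2.2361 and ‖x‖₂ = 200.1975
δb = ε·‖b‖·d = [0.0025 0.0006]; solving A·Δx = δb gives ‖Δx‖ = 0.2555
dividing the unrounded norms, ‖Δx‖/‖x‖ = 0.0013
so the bound overstates the realised error by a factor of ≈ 340.2180 (computed from the unrounded values)


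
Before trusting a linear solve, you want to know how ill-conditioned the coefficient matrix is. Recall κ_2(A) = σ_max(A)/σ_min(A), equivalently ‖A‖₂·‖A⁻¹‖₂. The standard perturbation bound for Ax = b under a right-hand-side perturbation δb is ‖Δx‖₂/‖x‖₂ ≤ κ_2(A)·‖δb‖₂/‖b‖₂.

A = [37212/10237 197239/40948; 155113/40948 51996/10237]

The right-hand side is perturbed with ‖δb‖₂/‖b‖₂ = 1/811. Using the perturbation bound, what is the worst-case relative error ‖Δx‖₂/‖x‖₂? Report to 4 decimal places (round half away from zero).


0.4353

M = AᵀA = [54953353/1993744 4579344/124609; 4579344/124609 97693897/1993744]. tr(M)=76323625/996872, det(M)=1500625/31899904
λ_max, λ_min = (76323625/996872 ± √91017324090000/15527402881)/2 = 1225/16, 1225/1993744
so κ_2 = √((1225/16) / (1225/1993744)) = 353.0000
perturbation bound = 353.0000·1/811 = 0.4353


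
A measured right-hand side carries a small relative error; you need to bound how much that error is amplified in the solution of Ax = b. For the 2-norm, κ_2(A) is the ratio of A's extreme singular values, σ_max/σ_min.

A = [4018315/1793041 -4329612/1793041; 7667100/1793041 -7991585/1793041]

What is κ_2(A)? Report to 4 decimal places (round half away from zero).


form AᵀA = [259277778025/11124553729 -272214623520/11124553729; -272214623520/11124553729 285851110321/11124553729] with trace 648191306/13227769 and determinant 1500625/13227769
eigenvalues of AᵀA: λ = (tr ± √(tr²−4·det))/2 = 49, 30625/13227769
κ_2(A) = √(λ_max/λ_min) = √(49 / (30625/13227769)) = 145.4800

145.4800


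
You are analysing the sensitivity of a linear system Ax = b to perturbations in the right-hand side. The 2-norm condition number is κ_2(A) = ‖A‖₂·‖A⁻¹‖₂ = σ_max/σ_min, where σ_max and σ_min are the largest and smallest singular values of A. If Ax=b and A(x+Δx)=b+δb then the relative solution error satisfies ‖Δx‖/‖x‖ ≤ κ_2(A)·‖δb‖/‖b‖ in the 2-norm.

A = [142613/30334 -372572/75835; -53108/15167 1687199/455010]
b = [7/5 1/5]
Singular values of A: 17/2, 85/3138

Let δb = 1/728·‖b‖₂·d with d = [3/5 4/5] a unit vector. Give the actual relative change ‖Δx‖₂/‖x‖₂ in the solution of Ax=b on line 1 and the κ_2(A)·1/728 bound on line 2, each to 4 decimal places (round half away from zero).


σ_max = 17/2, σ_min = 85/3138
κ_2(A) = (17/2) / (85/3138) = 313.8000
worst-case relative error ≤ 313.8000 × 1/728 = 0.4310
solve Ax = b  →  x = [26.8146 25.3753]
‖b‖₂ = 1.4142 and ‖x‖₂ = 36.9178
with δb = [0.0012 0.0016], A·Δx = δb → ‖Δx‖ = 0.0717
relative error = 0.0019
realised/bound (from unrounded values) ≈ 0.0045

0.0019
0.4310


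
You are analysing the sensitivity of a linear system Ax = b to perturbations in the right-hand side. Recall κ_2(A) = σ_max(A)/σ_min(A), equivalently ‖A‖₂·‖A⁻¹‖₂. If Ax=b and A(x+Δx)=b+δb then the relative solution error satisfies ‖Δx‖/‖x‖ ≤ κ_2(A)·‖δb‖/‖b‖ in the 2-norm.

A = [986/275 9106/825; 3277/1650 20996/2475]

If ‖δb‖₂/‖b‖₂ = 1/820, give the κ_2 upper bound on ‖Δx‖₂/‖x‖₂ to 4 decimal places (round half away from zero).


M = AᵀA = [9147557/544500 23041718/408375; 23041718/408375 237421028/1225125]. tr(M)=8256097/39204, det(M)=707281/9801
eigenvalues of AᵀA: λ = (tr ± √(tr²−4·det))/2 = 841/4, 3364/9801
κ_2(A) = √(λ_max/λ_min) = √((841/4) / (3364/9801)) = 24.7500
perturbation bound = 24.7500·1/820 = 0.0302

0.0302


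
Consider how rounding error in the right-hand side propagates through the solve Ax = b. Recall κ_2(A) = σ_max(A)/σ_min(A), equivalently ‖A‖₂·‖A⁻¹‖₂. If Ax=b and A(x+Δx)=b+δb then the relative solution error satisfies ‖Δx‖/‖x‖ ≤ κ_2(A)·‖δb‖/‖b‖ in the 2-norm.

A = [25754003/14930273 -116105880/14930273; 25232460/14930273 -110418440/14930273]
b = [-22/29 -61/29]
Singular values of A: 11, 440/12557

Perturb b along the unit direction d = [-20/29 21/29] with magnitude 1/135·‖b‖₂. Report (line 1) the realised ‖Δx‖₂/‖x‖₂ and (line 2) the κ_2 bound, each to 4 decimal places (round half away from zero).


0.0166
2.3254

from the listed singular values, σ₁ = 11, σ_n = 440/12557
κ_2(A) = 11 / (440/12557) = 313.9250
worst-case relative error ≤ 313.9250 × 1/135 = 2.3254
solve Ax = b  →  x = [-27.8825 -6.0872]
2-norm of b is 2.2361; of x, 28.5392
Δx = A⁻¹·δb where δb = 1/135·2.2361·d; ‖Δx‖ = 0.4727
relative error = 0.0166
realised/bound (from unrounded values) ≈ 0.0071


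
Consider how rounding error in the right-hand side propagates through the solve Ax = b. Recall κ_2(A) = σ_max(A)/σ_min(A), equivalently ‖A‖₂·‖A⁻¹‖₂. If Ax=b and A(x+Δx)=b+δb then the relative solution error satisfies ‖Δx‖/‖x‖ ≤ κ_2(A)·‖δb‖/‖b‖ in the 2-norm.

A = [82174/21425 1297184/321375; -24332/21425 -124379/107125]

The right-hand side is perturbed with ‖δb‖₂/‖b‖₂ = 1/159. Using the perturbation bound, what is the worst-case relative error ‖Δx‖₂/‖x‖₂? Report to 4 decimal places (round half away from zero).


1.6170

AᵀA = [11751380/734449 185078348/11016735; 185078348/11016735 2915068081/165251025]; tr = 5559128581/165251025, det = 2829124/165251025
solving λ² − 5559128581/165251025·λ + 2829124/165251025 = 0 gives λ = 841/25, 3364/6610041
so κ_2 = √((841/25) / (3364/6610041)) = 257.1000
worst-case relative error ≤ 257.1000 × 1/159 = 1.6170


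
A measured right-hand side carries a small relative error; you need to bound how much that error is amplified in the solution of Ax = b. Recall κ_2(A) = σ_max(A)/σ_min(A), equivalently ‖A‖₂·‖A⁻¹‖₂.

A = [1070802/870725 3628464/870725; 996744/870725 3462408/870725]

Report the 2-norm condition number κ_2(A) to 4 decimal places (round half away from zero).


300.2500

M = AᵀA = [508945428/180300125 1744708896/180300125; 1744708896/180300125 5981931072/180300125]. tr(M)=51927012/1442401, det(M)=20736/1442401
solving λ² − 51927012/1442401·λ + 20736/1442401 = 0 gives λ = 36, 576/1442401
σ_max=√36=6, σ_min=√(576/1442401)=(24/1201) → κ = 300.2500


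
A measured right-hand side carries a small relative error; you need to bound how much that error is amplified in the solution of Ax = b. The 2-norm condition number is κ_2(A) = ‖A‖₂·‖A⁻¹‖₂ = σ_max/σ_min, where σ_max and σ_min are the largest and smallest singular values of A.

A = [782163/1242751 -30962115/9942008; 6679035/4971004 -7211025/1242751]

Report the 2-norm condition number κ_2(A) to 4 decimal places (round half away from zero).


AᵀA = [188228276361/85504777744 -417103105455/42752388872; -417103105455/42752388872 14832460154025/342019110976]; tr = 9271489149/203461696, det = 922640625/3255387136
char-poly roots: 729/16 and 1265625/203461696
σ_max=√(729/16)=(27/4), σ_min=√(1265625/203461696)=(1125/14264) → κ = 85.5840

85.5840


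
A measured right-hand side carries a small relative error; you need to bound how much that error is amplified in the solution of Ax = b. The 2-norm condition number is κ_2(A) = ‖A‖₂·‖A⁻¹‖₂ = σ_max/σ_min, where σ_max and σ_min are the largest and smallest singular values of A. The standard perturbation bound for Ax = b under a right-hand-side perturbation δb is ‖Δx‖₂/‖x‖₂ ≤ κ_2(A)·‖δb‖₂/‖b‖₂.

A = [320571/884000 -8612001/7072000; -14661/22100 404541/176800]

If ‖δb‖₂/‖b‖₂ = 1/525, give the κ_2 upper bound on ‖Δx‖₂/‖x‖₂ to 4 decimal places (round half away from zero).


form AᵀA = [1545597369/2704000000 -42388646139/21632000000; -42388646139/21632000000 1162671399009/173056000000] with trace 2018543409/276889600 and determinant 531441/1107558400
solving λ² − 2018543409/276889600·λ + 531441/1107558400 = 0 gives λ = 729/100, 729/11075584
κ_2(A) = √(λ_max/λ_min) = √((729/100) / (729/11075584)) = 332.8000
κ_2(A)·‖δb‖/‖b‖ = 0.6339

0.6339


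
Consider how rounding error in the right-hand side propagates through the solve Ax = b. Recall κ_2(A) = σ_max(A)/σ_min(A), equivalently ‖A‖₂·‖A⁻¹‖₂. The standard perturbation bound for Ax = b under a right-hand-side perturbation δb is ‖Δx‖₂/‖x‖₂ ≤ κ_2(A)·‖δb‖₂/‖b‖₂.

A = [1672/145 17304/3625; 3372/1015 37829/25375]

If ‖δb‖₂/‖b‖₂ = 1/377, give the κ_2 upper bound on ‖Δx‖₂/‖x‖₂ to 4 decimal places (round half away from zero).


0.3365

M = AᵀA = [5934160/41209 12361932/206045; 12361932/206045 25764841/1030225]. tr(M)=174118841/1030225, det(M)=1827904/1030225
char-poly roots: 169 and 10816/1030225
κ_2(A) = √(λ_max/λ_min) = √(169 / (10816/1030225)) = 126.8750
perturbation bound = 126.8750·1/377 = 0.3365


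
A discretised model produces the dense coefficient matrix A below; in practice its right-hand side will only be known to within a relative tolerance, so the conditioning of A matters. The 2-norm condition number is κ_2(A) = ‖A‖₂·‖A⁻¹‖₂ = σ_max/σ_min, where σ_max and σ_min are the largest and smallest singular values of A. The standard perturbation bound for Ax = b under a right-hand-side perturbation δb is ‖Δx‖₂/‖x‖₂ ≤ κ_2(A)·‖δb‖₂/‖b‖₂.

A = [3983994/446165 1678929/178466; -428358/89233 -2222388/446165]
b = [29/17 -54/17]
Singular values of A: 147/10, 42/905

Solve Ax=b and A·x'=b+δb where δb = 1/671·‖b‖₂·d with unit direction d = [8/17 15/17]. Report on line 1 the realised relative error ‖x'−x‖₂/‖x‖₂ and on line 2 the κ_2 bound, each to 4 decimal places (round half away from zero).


0.0027
0.4721

largest singular value 147/10, smallest 42/905
κ = σ_max/σ_min = (147/10)/(42/905) = 316.7500
worst-case relative error ≤ 316.7500 × 1/671 = 0.4721
solve Ax = b  →  x = [31.3476 -29.5731]
‖b‖₂ = 3.6056 and ‖x‖₂ = 43.0957
δb = ε·‖b‖·d = [0.0025 0.0047]; solving A·Δx = δb gives ‖Δx‖ = 0.1158
relative error = 0.0027
so the bound overstates the realised error by a factor of ≈ 175.7033 (computed from the unrounded values)


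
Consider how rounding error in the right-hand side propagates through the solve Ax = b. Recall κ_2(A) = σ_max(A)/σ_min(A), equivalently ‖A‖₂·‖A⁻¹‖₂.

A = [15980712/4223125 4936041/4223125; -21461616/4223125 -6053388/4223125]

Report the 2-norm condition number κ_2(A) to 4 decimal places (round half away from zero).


AᵀA = [28639364694336/713391390625 8351877535848/713391390625; 8351877535848/713391390625 2440320281289/713391390625]; tr = 49727495961/1141426225, det = 303595776/1141426225
char-poly roots: 1089/25 and 278784/45657049
so κ_2 = √((1089/25) / (278784/45657049)) = 84.4625

84.4625


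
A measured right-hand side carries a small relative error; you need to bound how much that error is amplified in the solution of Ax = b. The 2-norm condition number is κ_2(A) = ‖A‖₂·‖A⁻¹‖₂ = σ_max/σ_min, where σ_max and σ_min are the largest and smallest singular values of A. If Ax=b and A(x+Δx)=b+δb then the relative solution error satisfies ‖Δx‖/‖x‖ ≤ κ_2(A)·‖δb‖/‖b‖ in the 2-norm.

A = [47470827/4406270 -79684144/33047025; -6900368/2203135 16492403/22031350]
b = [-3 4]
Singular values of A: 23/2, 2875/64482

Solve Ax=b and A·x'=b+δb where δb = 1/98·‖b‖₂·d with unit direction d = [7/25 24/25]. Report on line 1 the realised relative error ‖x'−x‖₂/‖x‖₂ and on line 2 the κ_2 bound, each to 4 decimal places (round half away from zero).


0.0170
2.6319

σ_max = 23/2, σ_min = 2875/64482
κ = σ_max/σ_min = (23/2)/(2875/64482) = 257.9280
perturbation bound = 257.9280·1/98 = 2.6319
solve Ax = b  →  x = [14.4307 65.7208]
‖b‖ = 5.0000, ‖x‖ = 67.2865
δb = ε·‖b‖·d = [0.0143 0.0490]; solving A·Δx = δb gives ‖Δx‖ = 1.1443
dividing the unrounded norms, ‖Δx‖/‖x‖ = 0.0170
so the bound overstates the realised error by a factor of ≈ 154.7589 (computed from the unrounded values)


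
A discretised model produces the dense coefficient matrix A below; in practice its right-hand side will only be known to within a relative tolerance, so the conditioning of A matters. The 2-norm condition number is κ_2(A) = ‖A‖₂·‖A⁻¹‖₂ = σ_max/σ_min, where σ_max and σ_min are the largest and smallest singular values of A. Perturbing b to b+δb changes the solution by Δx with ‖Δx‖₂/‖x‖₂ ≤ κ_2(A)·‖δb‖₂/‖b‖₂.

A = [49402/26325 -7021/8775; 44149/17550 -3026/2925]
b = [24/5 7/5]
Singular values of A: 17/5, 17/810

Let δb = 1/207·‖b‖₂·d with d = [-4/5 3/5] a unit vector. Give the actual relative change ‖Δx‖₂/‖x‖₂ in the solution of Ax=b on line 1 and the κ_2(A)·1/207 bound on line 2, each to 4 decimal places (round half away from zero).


0.0081
0.7826

from the listed singular values, σ₁ = 17/5, σ_n = 17/810
condition number: (17/5) ÷ (17/810) = 162.0000
worst-case relative error ≤ 162.0000 × 1/207 = 0.7826
solve Ax = b  →  x = [-53.8914 -132.3982]
2-norm of b is 5.0000; of x, 142.9460
re-solving with b+δb shifts x by Δx of norm 1.1509
dividing the unrounded norms, ‖Δx‖/‖x‖ = 0.0081
tightness: 0.0081 against a bound of 0.7826 (unrounded ratio ≈ 0.0103)


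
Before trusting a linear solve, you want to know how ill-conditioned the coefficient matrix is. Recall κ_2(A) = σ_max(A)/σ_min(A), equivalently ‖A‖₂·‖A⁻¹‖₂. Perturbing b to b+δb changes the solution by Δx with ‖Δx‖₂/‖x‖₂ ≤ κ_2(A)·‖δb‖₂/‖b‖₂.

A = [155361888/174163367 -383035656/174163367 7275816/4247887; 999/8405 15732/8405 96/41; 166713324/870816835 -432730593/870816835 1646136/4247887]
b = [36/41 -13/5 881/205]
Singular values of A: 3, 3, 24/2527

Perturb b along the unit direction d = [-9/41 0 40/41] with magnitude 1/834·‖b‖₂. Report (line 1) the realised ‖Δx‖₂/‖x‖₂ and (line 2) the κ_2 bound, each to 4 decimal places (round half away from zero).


σ_max = 3, σ_min = 24/2527
κ = σ_max/σ_min = 3/(24/2527) = 315.8750
bound on ‖Δx‖/‖x‖: κ·ε = 315.8750·1/834 = 0.3787
solve Ax = b  →  x = [-400.7244 -91.1880 92.1260]
‖b‖₂ = 5.0990 and ‖x‖₂ = 421.1680
re-solving with b+δb shifts x by Δx of norm 0.6437
dividing the unrounded norms, ‖Δx‖/‖x‖ = 0.0015
so the bound overstates the realised error by a factor of ≈ 247.7935 (computed from the unrounded values)

0.0015
0.3787


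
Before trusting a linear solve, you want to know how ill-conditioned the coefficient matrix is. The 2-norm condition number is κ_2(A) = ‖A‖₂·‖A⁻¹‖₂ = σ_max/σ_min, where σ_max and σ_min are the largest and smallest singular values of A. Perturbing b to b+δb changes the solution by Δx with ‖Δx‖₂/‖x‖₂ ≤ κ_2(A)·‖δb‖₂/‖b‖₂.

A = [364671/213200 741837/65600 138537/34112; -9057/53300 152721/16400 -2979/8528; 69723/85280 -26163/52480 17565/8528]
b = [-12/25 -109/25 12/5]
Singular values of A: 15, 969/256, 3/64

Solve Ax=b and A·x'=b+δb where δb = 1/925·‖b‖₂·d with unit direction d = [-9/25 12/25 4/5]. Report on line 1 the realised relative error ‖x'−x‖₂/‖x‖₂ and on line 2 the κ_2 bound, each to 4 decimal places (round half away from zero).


largest singular value 15, smallest 3/64
κ_2(A) = 15 / (3/64) = 320.0000
bound on ‖Δx‖/‖x‖: κ·ε = 320.0000·1/925 = 0.3459
solve Ax = b  →  x = [0.3796 -0.4271 0.9112]
2-norm of b is 5.0000; of x, 1.0755
δb = ε·‖b‖·d = [-0.0019 0.0026 0.0043]; solving A·Δx = δb gives ‖Δx‖ = 0.1153
realised ‖Δx‖/‖x‖ = 0.1072
realised/bound (from unrounded values) ≈ 0.3099

0.1072
0.3459


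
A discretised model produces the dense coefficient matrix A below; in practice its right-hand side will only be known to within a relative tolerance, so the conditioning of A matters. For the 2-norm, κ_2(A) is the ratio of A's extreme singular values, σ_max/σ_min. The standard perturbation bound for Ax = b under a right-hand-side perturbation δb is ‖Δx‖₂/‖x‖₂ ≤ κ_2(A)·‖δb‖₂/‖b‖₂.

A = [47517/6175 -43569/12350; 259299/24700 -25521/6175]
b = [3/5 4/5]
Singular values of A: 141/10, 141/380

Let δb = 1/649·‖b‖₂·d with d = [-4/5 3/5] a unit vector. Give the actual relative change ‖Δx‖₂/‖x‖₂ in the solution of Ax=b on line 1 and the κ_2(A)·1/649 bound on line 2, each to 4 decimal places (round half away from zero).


from the listed singular values, σ₁ = 141/10, σ_n = 141/380
κ = σ_max/σ_min = (141/10)/(141/380) = 38.0000
bound on ‖Δx‖/‖x‖: κ·ε = 38.0000·1/649 = 0.0586
solve Ax = b  →  x = [0.0655 -0.0273]
‖b‖ = 1.0000, ‖x‖ = 0.0709
with δb = [-0.0012 0.0009], A·Δx = δb → ‖Δx‖ = 0.0042
dividing the unrounded norms, ‖Δx‖/‖x‖ = 0.0586
tightness: 0.0586 against a bound of 0.0586; the bound is attained (ratio 1)

0.0586
0.0586


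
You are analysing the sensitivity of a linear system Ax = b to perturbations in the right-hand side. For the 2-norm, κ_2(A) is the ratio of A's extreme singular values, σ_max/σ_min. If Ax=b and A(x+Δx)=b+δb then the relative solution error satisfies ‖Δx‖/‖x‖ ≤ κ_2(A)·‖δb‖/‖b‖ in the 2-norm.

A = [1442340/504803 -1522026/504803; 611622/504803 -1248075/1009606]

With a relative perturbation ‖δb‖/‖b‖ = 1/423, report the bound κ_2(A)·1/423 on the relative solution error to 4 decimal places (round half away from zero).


0.3957

AᵀA = [14523231636/1507846561 -15248248785/1507846561; -15248248785/1507846561 64047004641/6031386244]; tr = 145231785/7171684, det = 26244/1792921
char-poly roots: 81/4 and 1296/1792921
κ_2(A) = √(λ_max/λ_min) = √((81/4) / (1296/1792921)) = 167.3750
worst-case relative error ≤ 167.3750 × 1/423 = 0.3957


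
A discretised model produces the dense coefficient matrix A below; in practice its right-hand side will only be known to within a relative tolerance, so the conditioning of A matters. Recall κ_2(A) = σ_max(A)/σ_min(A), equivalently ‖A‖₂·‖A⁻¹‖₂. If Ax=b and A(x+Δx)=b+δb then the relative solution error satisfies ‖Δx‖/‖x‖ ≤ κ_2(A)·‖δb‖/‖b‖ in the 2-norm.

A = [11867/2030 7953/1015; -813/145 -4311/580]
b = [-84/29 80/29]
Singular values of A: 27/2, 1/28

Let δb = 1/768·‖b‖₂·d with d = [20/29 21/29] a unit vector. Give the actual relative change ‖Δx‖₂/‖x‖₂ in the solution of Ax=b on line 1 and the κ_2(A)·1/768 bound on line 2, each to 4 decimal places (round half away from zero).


0.4922
0.4922

largest singular value 27/2, smallest 1/28
κ = σ_max/σ_min = (27/2)/(1/28) = 378.0000
perturbation bound = 378.0000·1/768 = 0.4922
solve Ax = b  →  x = [-0.1778 -0.2370]
‖b‖₂ = 4.0000 and ‖x‖₂ = 0.2963
δb = ε·‖b‖·d = [0.0036 0.0038]; solving A·Δx = δb gives ‖Δx‖ = 0.1458
dividing the unrounded norms, ‖Δx‖/‖x‖ = 0.4922
realised/bound = 1 exactly: the bound is attained for this b and d


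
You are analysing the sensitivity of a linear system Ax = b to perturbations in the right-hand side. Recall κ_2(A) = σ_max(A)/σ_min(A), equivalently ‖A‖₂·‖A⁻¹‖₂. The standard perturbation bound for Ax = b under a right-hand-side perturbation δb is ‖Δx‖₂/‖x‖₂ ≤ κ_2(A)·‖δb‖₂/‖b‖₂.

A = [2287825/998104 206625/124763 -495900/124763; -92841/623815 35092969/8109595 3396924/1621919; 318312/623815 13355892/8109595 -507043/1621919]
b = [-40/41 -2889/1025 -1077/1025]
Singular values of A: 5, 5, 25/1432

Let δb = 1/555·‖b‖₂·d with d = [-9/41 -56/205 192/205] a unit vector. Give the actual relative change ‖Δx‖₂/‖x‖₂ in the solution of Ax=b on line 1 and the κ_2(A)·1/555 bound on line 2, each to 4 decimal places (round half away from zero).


from the listed singular values, σ₁ = 5, σ_n = 25/1432
condition number: 5 ÷ (25/1432) = 286.4000
bound on ‖Δx‖/‖x‖: κ·ε = 286.4000·1/555 = 0.5160
solve Ax = b  →  x = [-0.0941 -0.6217 -0.0679]
‖b‖₂ = 3.1623 and ‖x‖₂ = 0.6325
with δb = [-0.0013 -0.0016 0.0053], A·Δx = δb → ‖Δx‖ = 0.3264
relative error = 0.5160
so the bound is sharp here: realised error equals the bound

0.5160
0.5160


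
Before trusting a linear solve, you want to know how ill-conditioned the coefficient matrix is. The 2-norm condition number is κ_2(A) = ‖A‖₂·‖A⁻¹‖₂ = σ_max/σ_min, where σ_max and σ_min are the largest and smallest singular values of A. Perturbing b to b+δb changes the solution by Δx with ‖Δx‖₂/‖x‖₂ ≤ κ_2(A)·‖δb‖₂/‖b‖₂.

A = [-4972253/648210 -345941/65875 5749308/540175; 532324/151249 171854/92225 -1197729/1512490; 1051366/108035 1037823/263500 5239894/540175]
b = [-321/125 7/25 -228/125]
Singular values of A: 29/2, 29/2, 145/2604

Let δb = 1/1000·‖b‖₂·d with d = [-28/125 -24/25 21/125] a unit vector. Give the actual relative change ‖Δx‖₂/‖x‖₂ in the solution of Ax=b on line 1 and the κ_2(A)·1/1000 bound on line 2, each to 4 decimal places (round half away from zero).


0.2604
0.2604

from the listed singular values, σ₁ = 29/2, σ_n = 145/2604
κ_2(A) = (29/2) / (145/2604) = 260.4000
bound on ‖Δx‖/‖x‖: κ·ε = 260.4000·1/1000 = 0.2604
solve Ax = b  →  x = [0.0140 0.0325 -0.2152]
‖b‖₂ = 3.1623 and ‖x‖₂ = 0.2181
Δx = A⁻¹·δb where δb = 1/1000·3.1623·d; ‖Δx‖ = 0.0568
dividing the unrounded norms, ‖Δx‖/‖x‖ = 0.2604
tightness: 0.2604 against a bound of 0.2604; the bound is attained (ratio 1)


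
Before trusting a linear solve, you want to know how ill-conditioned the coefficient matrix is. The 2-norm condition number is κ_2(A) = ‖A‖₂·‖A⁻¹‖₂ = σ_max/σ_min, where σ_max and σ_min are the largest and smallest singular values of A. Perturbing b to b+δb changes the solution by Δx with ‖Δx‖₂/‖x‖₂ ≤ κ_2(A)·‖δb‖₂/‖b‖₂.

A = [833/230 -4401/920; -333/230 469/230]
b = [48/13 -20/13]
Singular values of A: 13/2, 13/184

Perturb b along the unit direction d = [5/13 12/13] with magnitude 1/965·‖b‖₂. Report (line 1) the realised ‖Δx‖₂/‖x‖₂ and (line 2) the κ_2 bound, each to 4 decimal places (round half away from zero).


0.0953
0.0953

from the listed singular values, σ₁ = 13/2, σ_n = 13/184
condition number: (13/2) ÷ (13/184) = 92.0000
κ_2(A)·‖δb‖/‖b‖ = 0.0953
solve Ax = b  →  x = [0.3692 -0.4923]
‖b‖ = 4.0000, ‖x‖ = 0.6154
Δx = A⁻¹·δb where δb = 1/965·4.0000·d; ‖Δx‖ = 0.0587
dividing the unrounded norms, ‖Δx‖/‖x‖ = 0.0953
realised/bound = 1 exactly: the bound is attained for this b and d


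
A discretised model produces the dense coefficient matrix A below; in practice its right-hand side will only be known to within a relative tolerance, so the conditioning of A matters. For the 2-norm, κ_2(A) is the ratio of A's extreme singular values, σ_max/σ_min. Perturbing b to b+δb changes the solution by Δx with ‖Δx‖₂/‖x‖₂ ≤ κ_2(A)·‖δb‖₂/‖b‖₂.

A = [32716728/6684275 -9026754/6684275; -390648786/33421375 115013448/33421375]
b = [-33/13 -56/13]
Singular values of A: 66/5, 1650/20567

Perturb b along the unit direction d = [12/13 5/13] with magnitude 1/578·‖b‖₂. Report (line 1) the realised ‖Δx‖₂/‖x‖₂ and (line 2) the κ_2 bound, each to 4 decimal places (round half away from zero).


from the listed singular values, σ₁ = 66/5, σ_n = 1650/20567
κ = σ_max/σ_min = (66/5)/(1650/20567) = 164.5360
perturbation bound = 164.5360·1/578 = 0.2847
solve Ax = b  →  x = [-13.7424 -47.9287]
‖b‖₂ = 5.0000 and ‖x‖₂ = 49.8599
with δb = [0.0080 0.0033], A·Δx = δb → ‖Δx‖ = 0.1078
dividing the unrounded norms, ‖Δx‖/‖x‖ = 0.0022
realised/bound (from unrounded values) ≈ 0.0076

0.0022
0.2847


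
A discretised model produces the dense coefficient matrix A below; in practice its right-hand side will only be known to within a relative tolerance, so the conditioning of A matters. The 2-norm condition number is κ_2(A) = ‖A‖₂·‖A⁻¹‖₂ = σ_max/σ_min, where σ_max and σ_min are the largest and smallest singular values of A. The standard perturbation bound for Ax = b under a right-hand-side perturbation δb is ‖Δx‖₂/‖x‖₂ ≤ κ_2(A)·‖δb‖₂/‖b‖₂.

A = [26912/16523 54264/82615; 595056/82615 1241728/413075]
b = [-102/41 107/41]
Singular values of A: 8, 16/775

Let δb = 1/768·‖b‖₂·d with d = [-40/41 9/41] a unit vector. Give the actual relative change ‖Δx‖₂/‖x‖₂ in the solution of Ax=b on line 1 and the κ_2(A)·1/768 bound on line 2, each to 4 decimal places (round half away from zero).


σ_max = 8, σ_min = 16/775
κ = σ_max/σ_min = 8/(16/775) = 387.5000
κ_2(A)·‖δb‖/‖b‖ = 0.5046
solve Ax = b  →  x = [-55.6587 134.2308]
‖b‖ = 3.6056, ‖x‖ = 145.3127
re-solving with b+δb shifts x by Δx of norm 0.2274
realised ‖Δx‖/‖x‖ = 0.0016
realised/bound (from unrounded values) ≈ 0.0031

0.0016
0.5046


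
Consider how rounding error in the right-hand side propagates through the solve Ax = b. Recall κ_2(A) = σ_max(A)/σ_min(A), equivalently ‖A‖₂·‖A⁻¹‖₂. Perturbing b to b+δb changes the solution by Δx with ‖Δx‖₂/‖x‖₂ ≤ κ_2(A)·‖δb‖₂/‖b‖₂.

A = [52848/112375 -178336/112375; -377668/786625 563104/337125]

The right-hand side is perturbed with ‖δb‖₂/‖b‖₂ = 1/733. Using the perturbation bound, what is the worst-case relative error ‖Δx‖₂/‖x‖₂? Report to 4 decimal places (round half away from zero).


form AᵀA = [66465104/147153125 -97642112/63065625; -97642112/63065625 143476736/27028125] with trace 61028368/10595025 and determinant 16384/29430625
char-poly roots: 144/25 and 1024/10595025
σ_max=√(144/25)=(12/5), σ_min=√(1024/10595025)=(32/3255) → κ = 244.1250
worst-case relative error ≤ 244.1250 × 1/733 = 0.3330

0.3330


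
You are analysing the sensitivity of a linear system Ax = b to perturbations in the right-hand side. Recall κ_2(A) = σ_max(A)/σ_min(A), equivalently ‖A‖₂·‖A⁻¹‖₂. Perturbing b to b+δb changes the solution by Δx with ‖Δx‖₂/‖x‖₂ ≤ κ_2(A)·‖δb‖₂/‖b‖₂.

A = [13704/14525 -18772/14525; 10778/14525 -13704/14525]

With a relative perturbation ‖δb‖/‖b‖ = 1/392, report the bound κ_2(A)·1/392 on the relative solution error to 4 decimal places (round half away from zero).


form AᵀA = [12158596/8439025 -16198128/8439025; -16198128/8439025 21607504/8439025] with trace 1350644/337561 and determinant 1600/337561
eigenvalues of AᵀA: λ = (tr ± √(tr²−4·det))/2 = 4, 400/337561
so κ_2 = √(4 / (400/337561)) = 58.1000
bound on ‖Δx‖/‖x‖: κ·ε = 58.1000·1/392 = 0.1482

0.1482


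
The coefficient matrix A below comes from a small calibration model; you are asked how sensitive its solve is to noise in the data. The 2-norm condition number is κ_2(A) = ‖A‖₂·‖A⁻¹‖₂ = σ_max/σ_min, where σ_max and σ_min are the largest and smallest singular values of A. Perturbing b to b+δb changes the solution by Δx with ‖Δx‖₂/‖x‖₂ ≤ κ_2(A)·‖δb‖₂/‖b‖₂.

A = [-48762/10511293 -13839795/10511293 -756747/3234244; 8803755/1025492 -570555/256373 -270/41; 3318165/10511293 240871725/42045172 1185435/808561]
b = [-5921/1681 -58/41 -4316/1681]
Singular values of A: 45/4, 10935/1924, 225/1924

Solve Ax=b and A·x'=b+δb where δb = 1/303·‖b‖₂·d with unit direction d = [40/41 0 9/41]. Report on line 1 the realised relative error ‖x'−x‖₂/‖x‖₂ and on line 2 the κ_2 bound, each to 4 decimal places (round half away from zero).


σ_max = 45/4, σ_min = 225/1924
condition number: (45/4) ÷ (225/1924) = 96.2000
bound on ‖Δx‖/‖x‖: κ·ε = 96.2000·1/303 = 0.3175
solve Ax = b  →  x = [-19.1450 7.5959 -27.3102]
‖b‖ = 4.5826, ‖x‖ = 34.2064
δb = ε·‖b‖·d = [0.0148 0.0000 0.0033]; solving A·Δx = δb gives ‖Δx‖ = 0.1293
realised ‖Δx‖/‖x‖ = 0.0038
so the bound overstates the realised error by a factor of ≈ 83.9750 (computed from the unrounded values)

0.0038
0.3175


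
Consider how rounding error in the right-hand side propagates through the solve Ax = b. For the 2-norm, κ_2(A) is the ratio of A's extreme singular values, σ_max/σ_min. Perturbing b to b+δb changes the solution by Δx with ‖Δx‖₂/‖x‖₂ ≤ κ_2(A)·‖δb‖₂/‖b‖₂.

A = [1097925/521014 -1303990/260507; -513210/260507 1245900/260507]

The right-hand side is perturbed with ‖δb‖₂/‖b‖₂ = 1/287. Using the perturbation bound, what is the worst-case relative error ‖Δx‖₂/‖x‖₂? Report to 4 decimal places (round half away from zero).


M = AᵀA = [2686061025/322777156 -1611474375/80694289; -1611474375/80694289 3867606100/80694289]. tr(M)=107434825/1909924, det(M)=22500/477481
λ_max, λ_min = (107434825/1909924 ± √11541554050140625/3647809685776)/2 = 225/4, 400/477481
so κ_2 = √((225/4) / (400/477481)) = 259.1250
worst-case relative error ≤ 259.1250 × 1/287 = 0.9029

0.9029


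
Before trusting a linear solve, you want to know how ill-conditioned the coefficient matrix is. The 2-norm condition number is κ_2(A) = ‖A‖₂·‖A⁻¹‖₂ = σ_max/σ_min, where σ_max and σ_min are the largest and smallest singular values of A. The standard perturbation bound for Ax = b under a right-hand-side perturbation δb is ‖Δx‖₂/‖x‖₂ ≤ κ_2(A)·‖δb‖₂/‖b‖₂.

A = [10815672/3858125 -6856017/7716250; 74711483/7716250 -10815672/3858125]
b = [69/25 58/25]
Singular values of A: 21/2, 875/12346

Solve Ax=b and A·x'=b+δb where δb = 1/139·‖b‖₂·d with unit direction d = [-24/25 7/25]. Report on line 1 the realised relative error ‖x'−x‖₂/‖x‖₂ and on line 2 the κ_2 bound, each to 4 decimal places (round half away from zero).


0.0130
1.0658

largest singular value 21/2, smallest 875/12346
κ = σ_max/σ_min = (21/2)/(875/12346) = 148.1520
worst-case relative error ≤ 148.1520 × 1/139 = 1.0658
solve Ax = b  →  x = [-7.6272 -27.1707]
‖b‖ = 3.6056, ‖x‖ = 28.2209
re-solving with b+δb shifts x by Δx of norm 0.3660
relative error = 0.0130
tightness: 0.0130 against a bound of 1.0658 (unrounded ratio ≈ 0.0122)


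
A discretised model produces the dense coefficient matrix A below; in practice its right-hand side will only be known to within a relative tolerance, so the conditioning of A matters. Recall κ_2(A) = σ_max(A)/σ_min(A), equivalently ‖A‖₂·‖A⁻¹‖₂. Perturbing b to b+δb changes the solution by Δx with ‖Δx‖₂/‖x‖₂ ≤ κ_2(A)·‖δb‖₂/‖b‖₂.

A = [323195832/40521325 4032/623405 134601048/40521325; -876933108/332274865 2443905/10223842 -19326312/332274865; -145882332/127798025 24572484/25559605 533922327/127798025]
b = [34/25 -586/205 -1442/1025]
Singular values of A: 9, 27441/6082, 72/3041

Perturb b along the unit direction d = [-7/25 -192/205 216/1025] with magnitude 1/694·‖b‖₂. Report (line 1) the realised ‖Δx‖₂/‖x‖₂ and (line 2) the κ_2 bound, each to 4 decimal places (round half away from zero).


0.0025
0.5477

largest singular value 9, smallest 72/3041
κ_2(A) = 9 / (72/3041) = 380.1250
bound on ‖Δx‖/‖x‖: κ·ε = 380.1250·1/694 = 0.5477
solve Ax = b  →  x = [-6.7603 -82.5092 16.8026]
2-norm of b is 3.4641; of x, 84.4737
δb = ε·‖b‖·d = [-0.0014 -0.0047 0.0011]; solving A·Δx = δb gives ‖Δx‖ = 0.2108
relative error = 0.0025
realised/bound (from unrounded values) ≈ 0.0046
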